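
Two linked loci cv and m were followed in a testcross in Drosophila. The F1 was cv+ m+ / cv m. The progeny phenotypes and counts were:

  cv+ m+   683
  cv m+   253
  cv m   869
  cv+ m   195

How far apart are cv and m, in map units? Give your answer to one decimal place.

22.4 map units

The recombinant classes are cv+ m and cv m+: 195 + 253 = 448.
Recombination frequency = 448/2000 = 0.2240 ≈ 22.4%, i.e. 22.4 map units.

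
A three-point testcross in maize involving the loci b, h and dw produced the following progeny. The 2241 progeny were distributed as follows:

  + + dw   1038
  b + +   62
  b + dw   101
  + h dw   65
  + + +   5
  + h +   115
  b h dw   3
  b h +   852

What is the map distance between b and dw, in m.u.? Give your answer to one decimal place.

10.0 m.u.

The two most frequent reciprocal classes, b h + and + + dw, are the parental types, so the F1 was b h + / + + dw.
The two rarest classes, b h dw and + + +, are the double crossovers. Comparing them with the parentals, only the dw allele has switched, so dw is the middle locus and the order is b – dw – h.
Crossovers in the b–dw interval produce the single-crossover classes + h + and b + dw (115 + 101 = 216) plus the double crossovers (8).
RF(b–dw) = (216 + 8) / 2241 = 224/2241 = 0.1000 → 10.0 m.u.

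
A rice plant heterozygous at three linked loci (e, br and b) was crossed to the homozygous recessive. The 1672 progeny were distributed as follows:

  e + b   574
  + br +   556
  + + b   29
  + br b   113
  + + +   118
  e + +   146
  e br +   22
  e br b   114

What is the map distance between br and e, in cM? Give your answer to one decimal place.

16.9 cM

The two most frequent reciprocal classes, + br + and e + b, are the parental types, so the F1 was + br + / e + b.
The two rarest classes, e br + and + + b, are the double crossovers. Comparing them with the parentals, only the e allele has switched, so e is the middle locus and the order is br – e – b.
Crossovers in the br–e interval produce the single-crossover classes + + + and e br b (118 + 114 = 232) plus the double crossovers (51).
RF(br–e) = (232 + 51) / 1672 = 283/1672 = 0.1693 → 16.9 cM.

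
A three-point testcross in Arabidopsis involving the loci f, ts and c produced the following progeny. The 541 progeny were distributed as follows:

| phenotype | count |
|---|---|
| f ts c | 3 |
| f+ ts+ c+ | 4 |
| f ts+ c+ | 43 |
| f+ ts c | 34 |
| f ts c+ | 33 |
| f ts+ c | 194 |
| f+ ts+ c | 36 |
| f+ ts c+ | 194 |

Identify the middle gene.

ts

The two most frequent reciprocal classes, f ts+ c and f+ ts c+, are the parental types, so the F1 was f ts+ c / f+ ts c+.
The two rarest classes, f ts c and f+ ts+ c+, are the double crossovers. Comparing them with the parentals, only the ts allele has switched, so ts is the middle locus and the order is f – ts – c.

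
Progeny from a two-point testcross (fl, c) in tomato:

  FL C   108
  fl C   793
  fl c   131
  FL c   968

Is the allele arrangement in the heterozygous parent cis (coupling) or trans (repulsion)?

The two most frequent classes are FL c (968) and fl C (793); these are the parental (non-recombinant) types.
So the F1 carried FL c on one chromosome and fl C on the other — the recessive alleles are on opposite chromosomes (trans / repulsion).

trans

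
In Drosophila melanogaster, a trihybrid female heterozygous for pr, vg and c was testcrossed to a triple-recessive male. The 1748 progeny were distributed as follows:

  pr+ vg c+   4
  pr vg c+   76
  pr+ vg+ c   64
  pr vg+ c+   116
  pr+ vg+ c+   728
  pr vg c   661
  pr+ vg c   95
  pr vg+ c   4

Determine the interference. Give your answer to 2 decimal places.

0.57

The two most frequent reciprocal classes, pr vg c and pr+ vg+ c+, are the parental types, so the F1 was pr vg c / pr+ vg+ c+.
The two rarest classes, pr vg+ c and pr+ vg c+, are the double crossovers. Comparing them with the parentals, only the vg allele has switched, so vg is the middle locus and the order is c – vg – pr.
c–vg: (140 + 8)/1748 = 0.0847; vg–pr: (211 + 8)/1748 = 0.1253.
Expected DCO frequency = 0.0847 × 0.1253 ≈ 0.01061; observed = 8/1748 ≈ 0.00458.
Coefficient of coincidence = 0.00458/0.01061 ≈ 0.43; interference = 1 − 0.43 = 0.57.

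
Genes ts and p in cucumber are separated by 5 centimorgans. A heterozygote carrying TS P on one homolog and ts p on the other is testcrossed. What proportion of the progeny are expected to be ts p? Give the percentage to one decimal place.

47.5%

A map distance of 5 centimorgans corresponds to a recombination frequency of 0.050.
The F1 is TS P / ts p, so ts p is a parental gamete class with expected frequency (1 − r)/2 = 0.950/2 = 0.4750.
That is 0.4750 = 47.5% of the progeny.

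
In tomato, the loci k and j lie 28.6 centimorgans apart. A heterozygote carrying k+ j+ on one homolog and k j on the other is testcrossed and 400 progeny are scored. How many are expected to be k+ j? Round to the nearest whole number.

57

A map distance of 28.6 centimorgans corresponds to a recombination frequency of 0.286.
The F1 is k+ j+ / k j, so k+ j is a recombinant gamete class with expected frequency r/2 = 0.286/2 = 0.1430.
Expected number = 0.1430 × 400 = 57.20 ≈ 57.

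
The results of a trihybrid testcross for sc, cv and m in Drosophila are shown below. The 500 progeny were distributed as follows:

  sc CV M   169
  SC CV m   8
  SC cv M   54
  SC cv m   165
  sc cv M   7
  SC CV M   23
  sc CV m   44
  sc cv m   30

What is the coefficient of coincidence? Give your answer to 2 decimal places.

0.98

The two most frequent reciprocal classes, sc CV M and SC cv m, are the parental types, so the F1 was sc CV M / SC cv m.
The two rarest classes, sc cv M and SC CV m, are the double crossovers. Comparing them with the parentals, only the cv allele has switched, so cv is the middle locus and the order is sc – cv – m.
sc–cv: (53 + 15)/500 = 0.1360; cv–m: (98 + 15)/500 = 0.2260.
Expected DCO frequency = 0.1360 × 0.2260 ≈ 0.03074; observed = 15/500 ≈ 0.03000.
Coefficient of coincidence = 0.03000/0.03074 ≈ 0.98.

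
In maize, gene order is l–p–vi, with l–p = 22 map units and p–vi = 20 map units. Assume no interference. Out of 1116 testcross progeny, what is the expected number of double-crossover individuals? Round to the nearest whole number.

49

Map distances give recombination frequencies of 0.220 and 0.200 for the two intervals.
With no interference, expected double-crossover frequency = 0.220 × 0.200 = 0.04400.
Expected number = 0.04400 × 1116 = 49.10 ≈ 49.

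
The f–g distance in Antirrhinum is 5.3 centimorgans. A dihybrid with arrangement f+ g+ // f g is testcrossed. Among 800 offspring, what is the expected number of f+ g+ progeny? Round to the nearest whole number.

379

A map distance of 5.3 centimorgans corresponds to a recombination frequency of 0.053.
The F1 is f+ g+ / f g, so f+ g+ is a parental gamete class with expected frequency (1 − r)/2 = 0.947/2 = 0.4735.
Expected number = 0.4735 × 800 = 378.80 ≈ 379.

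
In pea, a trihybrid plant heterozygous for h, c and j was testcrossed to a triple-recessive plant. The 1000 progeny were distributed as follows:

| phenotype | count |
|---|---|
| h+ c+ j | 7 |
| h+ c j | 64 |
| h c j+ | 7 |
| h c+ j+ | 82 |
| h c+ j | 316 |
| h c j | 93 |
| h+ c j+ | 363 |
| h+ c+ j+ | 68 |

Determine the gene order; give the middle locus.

The two most frequent reciprocal classes, h c+ j and h+ c j+, are the parental types, so the F1 was h c+ j / h+ c j+.
The two rarest classes, h+ c+ j and h c j+, are the double crossovers. Comparing them with the parentals, only the h allele has switched, so h is the middle locus and the order is c – h – j.

h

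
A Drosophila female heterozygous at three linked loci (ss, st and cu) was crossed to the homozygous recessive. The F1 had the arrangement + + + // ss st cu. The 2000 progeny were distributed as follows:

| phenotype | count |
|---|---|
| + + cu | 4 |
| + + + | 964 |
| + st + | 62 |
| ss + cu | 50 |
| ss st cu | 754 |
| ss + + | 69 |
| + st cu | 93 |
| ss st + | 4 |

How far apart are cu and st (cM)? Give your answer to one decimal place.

The two rarest classes, + + cu and ss st +, are the double crossovers. Comparing them with the parentals, only the cu allele has switched, so cu is the middle locus and the order is st – cu – ss.
Crossovers in the st–cu interval produce the single-crossover classes + st + and ss + cu (62 + 50 = 112) plus the double crossovers (8).
RF(st–cu) = (112 + 8) / 2000 = 120/2000 = 0.0600 → 6.0 cM.

6.0 cM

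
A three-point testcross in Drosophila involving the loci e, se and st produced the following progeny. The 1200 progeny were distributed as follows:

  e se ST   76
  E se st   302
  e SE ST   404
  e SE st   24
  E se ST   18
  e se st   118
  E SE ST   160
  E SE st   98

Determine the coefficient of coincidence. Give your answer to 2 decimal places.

The two most frequent reciprocal classes, E se st and e SE ST, are the parental types, so the F1 was E se st / e SE ST.
The two rarest classes, E se ST and e SE st, are the double crossovers. Comparing them with the parentals, only the st allele has switched, so st is the middle locus and the order is e – st – se.
e–st: (278 + 42)/1200 = 0.2667; st–se: (174 + 42)/1200 = 0.1800.
Expected DCO frequency = 0.2667 × 0.1800 ≈ 0.04801; observed = 42/1200 ≈ 0.03500.
Coefficient of coincidence = 0.03500/0.04801 ≈ 0.73.

0.73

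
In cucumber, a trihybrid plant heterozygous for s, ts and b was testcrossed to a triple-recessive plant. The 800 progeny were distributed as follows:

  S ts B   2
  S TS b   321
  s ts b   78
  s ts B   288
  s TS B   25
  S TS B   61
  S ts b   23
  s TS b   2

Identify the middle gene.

s

The two most frequent reciprocal classes, s ts B and S TS b, are the parental types, so the F1 was s ts B / S TS b.
The two rarest classes, S ts B and s TS b, are the double crossovers. Comparing them with the parentals, only the s allele has switched, so s is the middle locus and the order is b – s – ts.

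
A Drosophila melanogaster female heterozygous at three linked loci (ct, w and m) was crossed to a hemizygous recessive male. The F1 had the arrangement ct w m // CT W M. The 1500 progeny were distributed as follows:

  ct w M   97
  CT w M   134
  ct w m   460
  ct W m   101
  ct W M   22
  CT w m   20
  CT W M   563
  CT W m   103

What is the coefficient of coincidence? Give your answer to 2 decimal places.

0.94

The two rarest classes, CT w m and ct W M, are the double crossovers. Comparing them with the parentals, only the ct allele has switched, so ct is the middle locus and the order is w – ct – m.
w–ct: (235 + 42)/1500 = 0.1847; ct–m: (200 + 42)/1500 = 0.1613.
Expected DCO frequency = 0.1847 × 0.1613 ≈ 0.02979; observed = 42/1500 ≈ 0.02800.
Coefficient of coincidence = 0.02800/0.02979 ≈ 0.94.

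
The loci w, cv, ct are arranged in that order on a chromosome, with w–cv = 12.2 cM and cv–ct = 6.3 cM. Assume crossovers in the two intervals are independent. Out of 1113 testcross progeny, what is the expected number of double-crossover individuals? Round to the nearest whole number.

9

Map distances give recombination frequencies of 0.122 and 0.063 for the two intervals.
With no interference, expected double-crossover frequency = 0.122 × 0.063 = 0.00769.
Expected number = 0.00769 × 1113 = 8.55 ≈ 9.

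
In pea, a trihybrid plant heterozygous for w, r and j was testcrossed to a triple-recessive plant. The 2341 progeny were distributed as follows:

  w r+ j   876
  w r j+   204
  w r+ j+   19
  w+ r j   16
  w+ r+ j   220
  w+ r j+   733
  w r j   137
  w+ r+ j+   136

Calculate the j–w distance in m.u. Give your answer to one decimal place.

19.6 m.u.

The two most frequent reciprocal classes, w+ r j+ and w r+ j, are the parental types, so the F1 was w+ r j+ / w r+ j.
The two rarest classes, w+ r j and w r+ j+, are the double crossovers. Comparing them with the parentals, only the j allele has switched, so j is the middle locus and the order is r – j – w.
Crossovers in the j–w interval produce the single-crossover classes w r j+ and w+ r+ j (204 + 220 = 424) plus the double crossovers (35).
RF(j–w) = (424 + 35) / 2341 = 459/2341 = 0.1961 → 19.6 m.u.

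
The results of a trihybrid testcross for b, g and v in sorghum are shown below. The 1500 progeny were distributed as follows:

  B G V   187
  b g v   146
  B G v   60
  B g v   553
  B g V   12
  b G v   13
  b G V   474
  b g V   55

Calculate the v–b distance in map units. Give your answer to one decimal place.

The two most frequent reciprocal classes, b G V and B g v, are the parental types, so the F1 was b G V / B g v.
The two rarest classes, b G v and B g V, are the double crossovers. Comparing them with the parentals, only the v allele has switched, so v is the middle locus and the order is g – v – b.
Crossovers in the v–b interval produce the single-crossover classes B G V and b g v (187 + 146 = 333) plus the double crossovers (25).
RF(v–b) = (333 + 25) / 1500 = 358/1500 = 0.2387 → 23.9 map units.

23.9 map units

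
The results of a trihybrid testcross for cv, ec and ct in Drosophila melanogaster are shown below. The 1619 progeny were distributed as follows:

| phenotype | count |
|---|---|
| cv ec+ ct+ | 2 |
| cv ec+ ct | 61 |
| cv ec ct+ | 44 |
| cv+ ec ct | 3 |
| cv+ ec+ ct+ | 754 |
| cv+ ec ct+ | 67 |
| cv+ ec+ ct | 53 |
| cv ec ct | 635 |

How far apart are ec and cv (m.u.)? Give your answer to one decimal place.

8.2 m.u.

The two most frequent reciprocal classes, cv+ ec+ ct+ and cv ec ct, are the parental types, so the F1 was cv+ ec+ ct+ / cv ec ct.
The two rarest classes, cv ec+ ct+ and cv+ ec ct, are the double crossovers. Comparing them with the parentals, only the cv allele has switched, so cv is the middle locus and the order is ct – cv – ec.
Crossovers in the cv–ec interval produce the single-crossover classes cv+ ec ct+ and cv ec+ ct (67 + 61 = 128) plus the double crossovers (5).
RF(cv–ec) = (128 + 5) / 1619 = 133/1619 = 0.0821 → 8.2 m.u.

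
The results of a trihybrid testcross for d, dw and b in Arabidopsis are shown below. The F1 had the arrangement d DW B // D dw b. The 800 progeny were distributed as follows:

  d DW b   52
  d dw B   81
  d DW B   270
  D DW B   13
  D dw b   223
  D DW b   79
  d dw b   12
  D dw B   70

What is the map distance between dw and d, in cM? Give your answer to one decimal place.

The two rarest classes, D DW B and d dw b, are the double crossovers. Comparing them with the parentals, only the d allele has switched, so d is the middle locus and the order is b – d – dw.
Crossovers in the d–dw interval produce the single-crossover classes d dw B and D DW b (81 + 79 = 160) plus the double crossovers (25).
RF(d–dw) = (160 + 25) / 800 = 185/800 = 0.2313 → 23.1 cM.

23.1 cM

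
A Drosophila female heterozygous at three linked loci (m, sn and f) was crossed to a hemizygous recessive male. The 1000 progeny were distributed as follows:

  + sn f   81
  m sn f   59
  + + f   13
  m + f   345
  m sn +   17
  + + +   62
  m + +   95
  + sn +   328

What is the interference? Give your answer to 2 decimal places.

The two most frequent reciprocal classes, + sn + and m + f, are the parental types, so the F1 was + sn + / m + f.
The two rarest classes, m sn + and + + f, are the double crossovers. Comparing them with the parentals, only the m allele has switched, so m is the middle locus and the order is sn – m – f.
sn–m: (121 + 30)/1000 = 0.1510; m–f: (176 + 30)/1000 = 0.2060.
Expected DCO frequency = 0.1510 × 0.2060 ≈ 0.03111; observed = 30/1000 ≈ 0.03000.
Coefficient of coincidence = 0.03000/0.03111 ≈ 0.96; interference = 1 − 0.96 = 0.04.

0.04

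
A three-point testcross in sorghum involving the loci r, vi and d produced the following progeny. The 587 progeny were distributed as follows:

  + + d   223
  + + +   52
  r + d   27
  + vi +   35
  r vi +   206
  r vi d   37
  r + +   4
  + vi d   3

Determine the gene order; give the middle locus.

The two most frequent reciprocal classes, r vi + and + + d, are the parental types, so the F1 was r vi + / + + d.
The two rarest classes, r + + and + vi d, are the double crossovers. Comparing them with the parentals, only the vi allele has switched, so vi is the middle locus and the order is r – vi – d.

vi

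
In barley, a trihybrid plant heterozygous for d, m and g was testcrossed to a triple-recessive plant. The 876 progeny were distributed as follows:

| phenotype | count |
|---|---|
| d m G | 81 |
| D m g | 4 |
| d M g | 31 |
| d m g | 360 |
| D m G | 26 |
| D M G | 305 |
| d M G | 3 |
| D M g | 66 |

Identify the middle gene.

d

The two most frequent reciprocal classes, d m g and D M G, are the parental types, so the F1 was d m g / D M G.
The two rarest classes, D m g and d M G, are the double crossovers. Comparing them with the parentals, only the d allele has switched, so d is the middle locus and the order is g – d – m.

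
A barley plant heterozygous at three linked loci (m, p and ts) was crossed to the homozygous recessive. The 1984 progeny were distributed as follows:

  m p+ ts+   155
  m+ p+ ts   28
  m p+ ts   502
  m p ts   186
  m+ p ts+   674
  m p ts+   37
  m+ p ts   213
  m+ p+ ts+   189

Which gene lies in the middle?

The two most frequent reciprocal classes, m+ p ts+ and m p+ ts, are the parental types, so the F1 was m+ p ts+ / m p+ ts.
The two rarest classes, m p ts+ and m+ p+ ts, are the double crossovers. Comparing them with the parentals, only the m allele has switched, so m is the middle locus and the order is ts – m – p.

m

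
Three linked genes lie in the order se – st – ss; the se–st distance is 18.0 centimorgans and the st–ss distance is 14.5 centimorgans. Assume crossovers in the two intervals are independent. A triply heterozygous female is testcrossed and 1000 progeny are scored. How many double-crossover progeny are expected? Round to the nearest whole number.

Map distances give recombination frequencies of 0.180 and 0.145 for the two intervals.
With no interference, expected double-crossover frequency = 0.180 × 0.145 = 0.02610.
Expected number = 0.02610 × 1000 = 26.10 ≈ 26.

26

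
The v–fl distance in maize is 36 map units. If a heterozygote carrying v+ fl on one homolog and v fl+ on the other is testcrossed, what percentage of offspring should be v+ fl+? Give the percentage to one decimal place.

18.0%

A map distance of 36 map units corresponds to a recombination frequency of 0.360.
The F1 is v+ fl / v fl+, so v+ fl+ is a recombinant gamete class with expected frequency r/2 = 0.360/2 = 0.1800.
That is 0.1800 = 18.0% of the progeny.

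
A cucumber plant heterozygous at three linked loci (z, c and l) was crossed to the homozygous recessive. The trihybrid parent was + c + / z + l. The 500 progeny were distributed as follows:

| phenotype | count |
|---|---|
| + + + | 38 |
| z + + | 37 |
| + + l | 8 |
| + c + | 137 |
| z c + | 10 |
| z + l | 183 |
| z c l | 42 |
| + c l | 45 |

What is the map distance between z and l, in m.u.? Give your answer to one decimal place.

20.0 m.u.

The two rarest classes, z c + and + + l, are the double crossovers. Comparing them with the parentals, only the z allele has switched, so z is the middle locus and the order is c – z – l.
Crossovers in the z–l interval produce the single-crossover classes + c l and z + + (45 + 37 = 82) plus the double crossovers (18).
RF(z–l) = (82 + 18) / 500 = 100/500 = 0.2000 → 20.0 m.u.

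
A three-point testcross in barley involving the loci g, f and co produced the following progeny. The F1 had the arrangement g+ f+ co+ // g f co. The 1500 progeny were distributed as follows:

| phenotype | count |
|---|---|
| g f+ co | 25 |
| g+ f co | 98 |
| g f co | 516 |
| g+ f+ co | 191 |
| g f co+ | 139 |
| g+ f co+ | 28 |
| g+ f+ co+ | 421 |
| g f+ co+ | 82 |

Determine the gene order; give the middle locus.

f

The two rarest classes, g+ f co+ and g f+ co, are the double crossovers. Comparing them with the parentals, only the f allele has switched, so f is the middle locus and the order is g – f – co.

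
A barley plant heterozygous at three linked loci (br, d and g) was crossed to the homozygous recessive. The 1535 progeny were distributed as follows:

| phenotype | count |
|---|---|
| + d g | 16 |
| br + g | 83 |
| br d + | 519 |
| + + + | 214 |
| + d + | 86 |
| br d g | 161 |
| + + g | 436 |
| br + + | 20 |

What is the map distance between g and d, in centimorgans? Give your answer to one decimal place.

The two most frequent reciprocal classes, + + g and br d +, are the parental types, so the F1 was + + g / br d +.
The two rarest classes, + d g and br + +, are the double crossovers. Comparing them with the parentals, only the d allele has switched, so d is the middle locus and the order is g – d – br.
Crossovers in the g–d interval produce the single-crossover classes + + + and br d g (214 + 161 = 375) plus the double crossovers (36).
RF(g–d) = (375 + 36) / 1535 = 411/1535 = 0.2678 → 26.8 centimorgans.

26.8 centimorgans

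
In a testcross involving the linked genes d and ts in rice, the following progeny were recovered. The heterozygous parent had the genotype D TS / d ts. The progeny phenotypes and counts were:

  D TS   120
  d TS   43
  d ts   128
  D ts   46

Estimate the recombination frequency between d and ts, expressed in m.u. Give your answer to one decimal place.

26.4 m.u.

The recombinant classes are D ts and d TS: 46 + 43 = 89.
Recombination frequency = 89/337 = 0.2641 ≈ 26.4%, i.e. 26.4 m.u.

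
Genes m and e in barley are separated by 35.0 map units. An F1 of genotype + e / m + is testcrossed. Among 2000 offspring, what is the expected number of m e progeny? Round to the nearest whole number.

350

A map distance of 35.0 map units corresponds to a recombination frequency of 0.350.
The F1 is + e / m +, so m e is a recombinant gamete class with expected frequency r/2 = 0.350/2 = 0.1750.
Expected number = 0.1750 × 2000 = 350.00 ≈ 350.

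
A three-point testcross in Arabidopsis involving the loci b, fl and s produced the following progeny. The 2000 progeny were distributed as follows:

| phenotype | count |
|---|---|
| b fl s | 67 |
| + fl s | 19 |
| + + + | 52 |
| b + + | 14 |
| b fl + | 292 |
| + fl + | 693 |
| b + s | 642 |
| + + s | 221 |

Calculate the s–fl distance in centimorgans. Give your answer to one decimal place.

7.6 centimorgans

The two most frequent reciprocal classes, + fl + and b + s, are the parental types, so the F1 was + fl + / b + s.
The two rarest classes, + fl s and b + +, are the double crossovers. Comparing them with the parentals, only the s allele has switched, so s is the middle locus and the order is fl – s – b.
Crossovers in the fl–s interval produce the single-crossover classes + + + and b fl s (52 + 67 = 119) plus the double crossovers (33).
RF(fl–s) = (119 + 33) / 2000 = 152/2000 = 0.0760 → 7.6 centimorgans.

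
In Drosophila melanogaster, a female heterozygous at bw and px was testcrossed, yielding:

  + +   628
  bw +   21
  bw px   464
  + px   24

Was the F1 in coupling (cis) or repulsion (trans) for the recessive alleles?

cis

The two most frequent classes are + + (628) and bw px (464); these are the parental (non-recombinant) types.
So the F1 carried + + on one chromosome and bw px on the other — the recessive alleles are on the same chromosome (cis / coupling).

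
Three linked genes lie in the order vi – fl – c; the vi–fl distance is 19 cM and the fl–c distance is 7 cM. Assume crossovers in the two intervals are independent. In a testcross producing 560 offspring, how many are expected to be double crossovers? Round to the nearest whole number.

7

Map distances give recombination frequencies of 0.190 and 0.070 for the two intervals.
With no interference, expected double-crossover frequency = 0.190 × 0.070 = 0.01330.
Expected number = 0.01330 × 560 = 7.45 ≈ 7.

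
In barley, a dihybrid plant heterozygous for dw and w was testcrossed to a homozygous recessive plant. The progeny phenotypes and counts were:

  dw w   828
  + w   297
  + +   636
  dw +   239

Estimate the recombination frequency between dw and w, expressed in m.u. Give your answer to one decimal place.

26.8 m.u.

The two most frequent classes, + + (636) and dw w (828), are the parental types, so the F1 was + + / dw w.
The recombinant classes are + w and dw +: 297 + 239 = 536.
Recombination frequency = 536/2000 = 0.2680 ≈ 26.8%, i.e. 26.8 m.u.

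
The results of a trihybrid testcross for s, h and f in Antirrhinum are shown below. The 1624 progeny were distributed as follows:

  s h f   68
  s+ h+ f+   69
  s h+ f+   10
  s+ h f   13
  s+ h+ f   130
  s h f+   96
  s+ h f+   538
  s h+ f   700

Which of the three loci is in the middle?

The two most frequent reciprocal classes, s+ h f+ and s h+ f, are the parental types, so the F1 was s+ h f+ / s h+ f.
The two rarest classes, s+ h f and s h+ f+, are the double crossovers. Comparing them with the parentals, only the f allele has switched, so f is the middle locus and the order is h – f – s.

f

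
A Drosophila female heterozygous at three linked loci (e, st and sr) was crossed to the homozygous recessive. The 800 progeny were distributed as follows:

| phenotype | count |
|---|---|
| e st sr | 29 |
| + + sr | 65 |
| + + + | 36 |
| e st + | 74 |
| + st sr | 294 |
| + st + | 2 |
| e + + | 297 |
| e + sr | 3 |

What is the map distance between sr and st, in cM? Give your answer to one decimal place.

The two most frequent reciprocal classes, + st sr and e + +, are the parental types, so the F1 was + st sr / e + +.
The two rarest classes, + st + and e + sr, are the double crossovers. Comparing them with the parentals, only the sr allele has switched, so sr is the middle locus and the order is e – sr – st.
Crossovers in the sr–st interval produce the single-crossover classes + + sr and e st + (65 + 74 = 139) plus the double crossovers (5).
RF(sr–st) = (139 + 5) / 800 = 144/800 = 0.1800 → 18.0 cM.

18.0 cM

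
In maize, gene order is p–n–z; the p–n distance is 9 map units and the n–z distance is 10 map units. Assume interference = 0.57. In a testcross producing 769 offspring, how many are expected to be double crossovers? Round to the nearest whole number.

3

Map distances give recombination frequencies of 0.090 and 0.100 for the two intervals.
With interference 0.57 (so coincidence = 0.43), expected double-crossover frequency = 0.090 × 0.100 × 0.43 = 0.00387.
Expected number = 0.00387 × 769 = 2.98 ≈ 3.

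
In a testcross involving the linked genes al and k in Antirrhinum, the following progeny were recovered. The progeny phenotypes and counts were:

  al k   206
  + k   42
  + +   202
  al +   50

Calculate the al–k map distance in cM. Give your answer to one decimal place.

18.4 cM

The two most frequent classes, + + (202) and al k (206), are the parental types, so the F1 was + + / al k.
The recombinant classes are + k and al +: 42 + 50 = 92.
Recombination frequency = 92/500 = 0.1840 ≈ 18.4%, i.e. 18.4 cM.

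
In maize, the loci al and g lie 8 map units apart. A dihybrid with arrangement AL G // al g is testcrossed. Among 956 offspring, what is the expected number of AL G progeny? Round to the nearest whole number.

A map distance of 8 map units corresponds to a recombination frequency of 0.080.
The F1 is AL G / al g, so AL G is a parental gamete class with expected frequency (1 − r)/2 = 0.920/2 = 0.4600.
Expected number = 0.4600 × 956 = 439.76 ≈ 440.

440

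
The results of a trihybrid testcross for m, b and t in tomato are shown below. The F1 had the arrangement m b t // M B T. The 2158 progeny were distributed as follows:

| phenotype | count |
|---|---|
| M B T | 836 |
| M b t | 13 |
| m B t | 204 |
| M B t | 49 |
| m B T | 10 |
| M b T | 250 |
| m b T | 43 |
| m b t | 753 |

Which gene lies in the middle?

The two rarest classes, M b t and m B T, are the double crossovers. Comparing them with the parentals, only the m allele has switched, so m is the middle locus and the order is b – m – t.

m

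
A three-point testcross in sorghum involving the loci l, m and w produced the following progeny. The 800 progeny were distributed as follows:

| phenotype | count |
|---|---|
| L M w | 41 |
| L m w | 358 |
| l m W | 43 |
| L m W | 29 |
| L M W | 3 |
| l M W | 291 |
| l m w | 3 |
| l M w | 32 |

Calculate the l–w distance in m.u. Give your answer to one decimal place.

The two most frequent reciprocal classes, L m w and l M W, are the parental types, so the F1 was L m w / l M W.
The two rarest classes, l m w and L M W, are the double crossovers. Comparing them with the parentals, only the l allele has switched, so l is the middle locus and the order is m – l – w.
Crossovers in the l–w interval produce the single-crossover classes L m W and l M w (29 + 32 = 61) plus the double crossovers (6).
RF(l–w) = (61 + 6) / 800 = 67/800 = 0.0838 → 8.4 m.u.

8.4 m.u.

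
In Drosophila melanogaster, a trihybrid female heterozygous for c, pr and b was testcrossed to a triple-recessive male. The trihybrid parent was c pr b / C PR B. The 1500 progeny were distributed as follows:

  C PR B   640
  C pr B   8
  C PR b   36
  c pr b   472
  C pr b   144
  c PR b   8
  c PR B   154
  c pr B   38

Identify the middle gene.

pr

The two rarest classes, c PR b and C pr B, are the double crossovers. Comparing them with the parentals, only the pr allele has switched, so pr is the middle locus and the order is b – pr – c.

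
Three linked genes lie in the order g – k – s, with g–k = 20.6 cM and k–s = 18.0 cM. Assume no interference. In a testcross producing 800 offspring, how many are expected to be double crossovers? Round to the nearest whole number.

30

Map distances give recombination frequencies of 0.206 and 0.180 for the two intervals.
With no interference, expected double-crossover frequency = 0.206 × 0.180 = 0.03708.
Expected number = 0.03708 × 800 = 29.66 ≈ 30.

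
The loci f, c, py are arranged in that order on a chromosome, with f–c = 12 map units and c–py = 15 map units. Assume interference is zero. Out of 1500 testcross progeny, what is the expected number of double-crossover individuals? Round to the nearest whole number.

Map distances give recombination frequencies of 0.120 and 0.150 for the two intervals.
With no interference, expected double-crossover frequency = 0.120 × 0.150 = 0.01800.
Expected number = 0.01800 × 1500 = 27.00 ≈ 27.

27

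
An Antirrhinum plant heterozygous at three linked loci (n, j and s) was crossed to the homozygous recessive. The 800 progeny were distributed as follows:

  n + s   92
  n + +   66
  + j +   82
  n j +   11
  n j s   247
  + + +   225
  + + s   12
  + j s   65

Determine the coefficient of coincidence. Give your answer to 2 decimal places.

0.61

The two most frequent reciprocal classes, n j s and + + +, are the parental types, so the F1 was n j s / + + +.
The two rarest classes, n j + and + + s, are the double crossovers. Comparing them with the parentals, only the s allele has switched, so s is the middle locus and the order is n – s – j.
n–s: (131 + 23)/800 = 0.1925; s–j: (174 + 23)/800 = 0.2462.
Expected DCO frequency = 0.1925 × 0.2462 ≈ 0.04739; observed = 23/800 ≈ 0.02875.
Coefficient of coincidence = 0.02875/0.04739 ≈ 0.61.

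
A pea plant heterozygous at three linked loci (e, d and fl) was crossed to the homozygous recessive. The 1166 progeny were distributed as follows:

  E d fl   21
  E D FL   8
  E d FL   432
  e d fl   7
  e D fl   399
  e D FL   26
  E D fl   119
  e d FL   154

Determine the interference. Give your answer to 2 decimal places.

The two most frequent reciprocal classes, E d FL and e D fl, are the parental types, so the F1 was E d FL / e D fl.
The two rarest classes, E D FL and e d fl, are the double crossovers. Comparing them with the parentals, only the d allele has switched, so d is the middle locus and the order is fl – d – e.
fl–d: (47 + 15)/1166 = 0.0532; d–e: (273 + 15)/1166 = 0.2470.
Expected DCO frequency = 0.0532 × 0.2470 ≈ 0.01314; observed = 15/1166 ≈ 0.01286.
Coefficient of coincidence = 0.01286/0.01314 ≈ 0.98; interference = 1 − 0.98 = 0.02.

0.02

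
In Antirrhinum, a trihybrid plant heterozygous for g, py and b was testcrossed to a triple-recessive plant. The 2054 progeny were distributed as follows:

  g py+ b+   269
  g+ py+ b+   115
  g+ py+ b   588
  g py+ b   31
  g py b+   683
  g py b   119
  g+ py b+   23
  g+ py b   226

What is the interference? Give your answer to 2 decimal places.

0.30

The two most frequent reciprocal classes, g py b+ and g+ py+ b, are the parental types, so the F1 was g py b+ / g+ py+ b.
The two rarest classes, g+ py b+ and g py+ b, are the double crossovers. Comparing them with the parentals, only the g allele has switched, so g is the middle locus and the order is py – g – b.
py–g: (495 + 54)/2054 = 0.2673; g–b: (234 + 54)/2054 = 0.1402.
Expected DCO frequency = 0.2673 × 0.1402 ≈ 0.03748; observed = 54/2054 ≈ 0.02629.
Coefficient of coincidence = 0.02629/0.03748 ≈ 0.70; interference = 1 − 0.70 = 0.30.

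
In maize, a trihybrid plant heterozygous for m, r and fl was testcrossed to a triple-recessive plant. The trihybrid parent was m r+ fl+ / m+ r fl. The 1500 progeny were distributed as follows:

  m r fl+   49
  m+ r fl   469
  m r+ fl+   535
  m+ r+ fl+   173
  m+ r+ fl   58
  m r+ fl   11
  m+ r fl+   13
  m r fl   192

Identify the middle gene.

The two rarest classes, m r+ fl and m+ r fl+, are the double crossovers. Comparing them with the parentals, only the fl allele has switched, so fl is the middle locus and the order is m – fl – r.

fl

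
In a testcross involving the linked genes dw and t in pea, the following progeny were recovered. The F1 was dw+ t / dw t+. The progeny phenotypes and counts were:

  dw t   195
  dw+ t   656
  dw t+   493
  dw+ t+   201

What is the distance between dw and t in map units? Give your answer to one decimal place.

25.6 map units

The recombinant classes are dw+ t+ and dw t: 201 + 195 = 396.
Recombination frequency = 396/1545 = 0.2563 ≈ 25.6%, i.e. 25.6 map units.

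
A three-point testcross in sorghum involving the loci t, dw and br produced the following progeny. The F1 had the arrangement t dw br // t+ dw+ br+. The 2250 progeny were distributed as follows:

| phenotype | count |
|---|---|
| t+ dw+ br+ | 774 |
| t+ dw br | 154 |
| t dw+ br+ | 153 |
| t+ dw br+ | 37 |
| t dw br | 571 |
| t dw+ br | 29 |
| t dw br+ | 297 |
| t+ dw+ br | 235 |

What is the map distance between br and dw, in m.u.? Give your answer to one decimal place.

The two rarest classes, t dw+ br and t+ dw br+, are the double crossovers. Comparing them with the parentals, only the dw allele has switched, so dw is the middle locus and the order is br – dw – t.
Crossovers in the br–dw interval produce the single-crossover classes t dw br+ and t+ dw+ br (297 + 235 = 532) plus the double crossovers (66).
RF(br–dw) = (532 + 66) / 2250 = 598/2250 = 0.2658 → 26.6 m.u.

26.6 m.u.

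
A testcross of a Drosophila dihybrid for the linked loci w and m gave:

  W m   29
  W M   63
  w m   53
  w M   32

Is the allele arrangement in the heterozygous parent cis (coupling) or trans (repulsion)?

The two most frequent classes are W M (63) and w m (53); these are the parental (non-recombinant) types.
So the F1 carried W M on one chromosome and w m on the other — the recessive alleles are on the same chromosome (cis / coupling).

cis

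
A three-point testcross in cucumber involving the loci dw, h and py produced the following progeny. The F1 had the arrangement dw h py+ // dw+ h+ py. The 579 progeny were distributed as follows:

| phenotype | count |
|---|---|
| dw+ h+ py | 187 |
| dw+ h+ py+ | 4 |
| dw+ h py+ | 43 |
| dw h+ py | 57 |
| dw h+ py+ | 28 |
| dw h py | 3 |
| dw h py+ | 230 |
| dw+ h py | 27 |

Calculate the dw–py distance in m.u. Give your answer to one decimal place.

The two rarest classes, dw h py and dw+ h+ py+, are the double crossovers. Comparing them with the parentals, only the py allele has switched, so py is the middle locus and the order is dw – py – h.
Crossovers in the dw–py interval produce the single-crossover classes dw+ h py+ and dw h+ py (43 + 57 = 100) plus the double crossovers (7).
RF(dw–py) = (100 + 7) / 579 = 107/579 = 0.1848 → 18.5 m.u.

18.5 m.u.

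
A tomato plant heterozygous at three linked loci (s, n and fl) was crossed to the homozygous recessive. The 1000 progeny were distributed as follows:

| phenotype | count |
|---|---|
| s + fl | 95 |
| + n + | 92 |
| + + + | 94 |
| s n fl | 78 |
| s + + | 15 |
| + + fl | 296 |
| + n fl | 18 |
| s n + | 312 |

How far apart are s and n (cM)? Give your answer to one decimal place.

The two most frequent reciprocal classes, + + fl and s n +, are the parental types, so the F1 was + + fl / s n +.
The two rarest classes, + n fl and s + +, are the double crossovers. Comparing them with the parentals, only the n allele has switched, so n is the middle locus and the order is fl – n – s.
Crossovers in the n–s interval produce the single-crossover classes s + fl and + n + (95 + 92 = 187) plus the double crossovers (33).
RF(n–s) = (187 + 33) / 1000 = 220/1000 = 0.2200 → 22.0 cM.

22.0 cM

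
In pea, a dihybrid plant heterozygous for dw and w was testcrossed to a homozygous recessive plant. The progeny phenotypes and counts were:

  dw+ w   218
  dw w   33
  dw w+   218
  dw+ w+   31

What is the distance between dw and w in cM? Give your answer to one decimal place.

12.8 cM

The two most frequent classes, dw+ w (218) and dw w+ (218), are the parental types, so the F1 was dw+ w / dw w+.
The recombinant classes are dw+ w+ and dw w: 31 + 33 = 64.
Recombination frequency = 64/500 = 0.1280 ≈ 12.8%, i.e. 12.8 cM.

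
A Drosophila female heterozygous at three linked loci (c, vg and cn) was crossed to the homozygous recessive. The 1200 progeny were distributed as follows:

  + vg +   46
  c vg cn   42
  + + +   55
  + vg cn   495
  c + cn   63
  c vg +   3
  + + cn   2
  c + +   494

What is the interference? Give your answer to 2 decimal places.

The two most frequent reciprocal classes, + vg cn and c + +, are the parental types, so the F1 was + vg cn / c + +.
The two rarest classes, + + cn and c vg +, are the double crossovers. Comparing them with the parentals, only the vg allele has switched, so vg is the middle locus and the order is cn – vg – c.
cn–vg: (109 + 5)/1200 = 0.0950; vg–c: (97 + 5)/1200 = 0.0850.
Expected DCO frequency = 0.0950 × 0.0850 ≈ 0.00808; observed = 5/1200 ≈ 0.00417.
Coefficient of coincidence = 0.00417/0.00808 ≈ 0.52; interference = 1 − 0.52 = 0.48.

0.48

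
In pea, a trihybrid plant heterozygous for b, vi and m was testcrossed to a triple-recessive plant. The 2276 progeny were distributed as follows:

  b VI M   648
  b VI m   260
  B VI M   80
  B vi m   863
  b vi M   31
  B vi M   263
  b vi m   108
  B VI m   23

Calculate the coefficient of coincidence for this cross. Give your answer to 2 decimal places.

0.88

The two most frequent reciprocal classes, B vi m and b VI M, are the parental types, so the F1 was B vi m / b VI M.
The two rarest classes, B VI m and b vi M, are the double crossovers. Comparing them with the parentals, only the vi allele has switched, so vi is the middle locus and the order is b – vi – m.
b–vi: (188 + 54)/2276 = 0.1063; vi–m: (523 + 54)/2276 = 0.2535.
Expected DCO frequency = 0.1063 × 0.2535 ≈ 0.02695; observed = 54/2276 ≈ 0.02373.
Coefficient of coincidence = 0.02373/0.02695 ≈ 0.88.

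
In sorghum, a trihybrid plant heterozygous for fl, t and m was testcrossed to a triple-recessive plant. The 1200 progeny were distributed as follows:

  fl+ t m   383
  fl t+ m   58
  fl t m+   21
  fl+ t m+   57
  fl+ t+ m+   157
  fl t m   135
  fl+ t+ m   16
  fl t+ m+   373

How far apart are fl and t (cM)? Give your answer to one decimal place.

27.4 cM

The two most frequent reciprocal classes, fl+ t m and fl t+ m+, are the parental types, so the F1 was fl+ t m / fl t+ m+.
The two rarest classes, fl+ t+ m and fl t m+, are the double crossovers. Comparing them with the parentals, only the t allele has switched, so t is the middle locus and the order is fl – t – m.
Crossovers in the fl–t interval produce the single-crossover classes fl t m and fl+ t+ m+ (135 + 157 = 292) plus the double crossovers (37).
RF(fl–t) = (292 + 37) / 1200 = 329/1200 = 0.2742 → 27.4 cM.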